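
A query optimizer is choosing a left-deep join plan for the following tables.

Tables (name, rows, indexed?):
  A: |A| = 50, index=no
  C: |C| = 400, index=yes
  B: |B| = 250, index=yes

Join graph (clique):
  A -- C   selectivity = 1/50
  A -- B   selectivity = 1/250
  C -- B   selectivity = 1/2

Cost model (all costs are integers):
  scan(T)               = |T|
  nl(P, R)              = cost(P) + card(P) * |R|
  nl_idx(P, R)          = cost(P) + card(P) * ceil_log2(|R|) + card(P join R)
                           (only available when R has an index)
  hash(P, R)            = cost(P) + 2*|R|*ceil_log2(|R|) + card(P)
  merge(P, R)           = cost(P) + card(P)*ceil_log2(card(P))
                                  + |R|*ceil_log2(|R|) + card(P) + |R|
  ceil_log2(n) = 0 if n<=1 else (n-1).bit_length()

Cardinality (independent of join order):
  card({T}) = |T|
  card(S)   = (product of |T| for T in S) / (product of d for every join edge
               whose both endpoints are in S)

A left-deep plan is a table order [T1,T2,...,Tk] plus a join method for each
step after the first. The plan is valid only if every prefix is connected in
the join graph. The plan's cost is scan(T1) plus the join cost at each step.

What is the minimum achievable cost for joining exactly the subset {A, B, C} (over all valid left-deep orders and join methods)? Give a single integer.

Selinger DP over subsets of {A,B,C}:
  {A}: scan cost=50, card=50
  {C}: scan cost=400, card=400
  {B}: scan cost=250, card=250
  {AC}: card=400; try (C,nl_idx)→900, (A,hash)→1400, (C,merge)→4400, (A,merge)→4750, (C,hash)→7300, (C,nl)→20050 …(+1); best=900 via (C,nl_idx)
  {AB}: card=50; try (B,nl_idx)→500, (A,hash)→1100, (B,merge)→2650, (A,merge)→2850, (B,hash)→4100, (B,nl)→12550 …(+1); best=500 via (B,nl_idx)
  {BC}: card=50000; try (B,hash)→4800, (C,merge)→6500, (B,merge)→6650, (C,hash)→7700, (C,nl_idx)→52500, (B,nl_idx)→53600 …(+2); best=4800 via (B,hash)
  {ABC}: card=200; try (C,nl_idx)→1150, (B,nl_idx)→4300, (C,merge)→4850, (B,hash)→5300, (B,merge)→7150, (C,hash)→7750 …(+5); best=1150 via (C,nl_idx)

1150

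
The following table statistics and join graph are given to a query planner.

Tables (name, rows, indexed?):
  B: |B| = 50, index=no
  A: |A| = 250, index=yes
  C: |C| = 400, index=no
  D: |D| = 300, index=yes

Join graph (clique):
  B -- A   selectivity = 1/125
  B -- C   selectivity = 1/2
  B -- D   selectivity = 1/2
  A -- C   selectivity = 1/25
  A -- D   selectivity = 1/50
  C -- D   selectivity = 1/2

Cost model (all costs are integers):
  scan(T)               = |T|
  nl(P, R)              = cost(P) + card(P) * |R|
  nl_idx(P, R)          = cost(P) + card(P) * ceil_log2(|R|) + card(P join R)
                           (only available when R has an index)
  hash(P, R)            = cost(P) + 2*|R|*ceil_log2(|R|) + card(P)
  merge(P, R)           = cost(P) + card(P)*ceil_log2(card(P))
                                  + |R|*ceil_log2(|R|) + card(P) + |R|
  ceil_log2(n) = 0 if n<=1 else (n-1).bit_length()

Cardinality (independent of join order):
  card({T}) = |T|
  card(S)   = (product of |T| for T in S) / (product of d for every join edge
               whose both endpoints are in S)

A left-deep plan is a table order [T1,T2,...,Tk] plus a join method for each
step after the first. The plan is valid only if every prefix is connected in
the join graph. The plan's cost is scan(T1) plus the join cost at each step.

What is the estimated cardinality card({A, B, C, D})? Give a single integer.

Tables in S: A(250), B(50), C(400), D(300)
Edges inside S: B-A(d=125), B-C(d=2), B-D(d=2), A-C(d=25), A-D(d=50), C-D(d=2)
numerator = 250 * 50 * 400 * 300 = 1500000000
denominator = 125 * 2 * 2 * 25 * 50 * 2 = 1250000
card(S) = 1500000000 / 1250000 = 1200

1200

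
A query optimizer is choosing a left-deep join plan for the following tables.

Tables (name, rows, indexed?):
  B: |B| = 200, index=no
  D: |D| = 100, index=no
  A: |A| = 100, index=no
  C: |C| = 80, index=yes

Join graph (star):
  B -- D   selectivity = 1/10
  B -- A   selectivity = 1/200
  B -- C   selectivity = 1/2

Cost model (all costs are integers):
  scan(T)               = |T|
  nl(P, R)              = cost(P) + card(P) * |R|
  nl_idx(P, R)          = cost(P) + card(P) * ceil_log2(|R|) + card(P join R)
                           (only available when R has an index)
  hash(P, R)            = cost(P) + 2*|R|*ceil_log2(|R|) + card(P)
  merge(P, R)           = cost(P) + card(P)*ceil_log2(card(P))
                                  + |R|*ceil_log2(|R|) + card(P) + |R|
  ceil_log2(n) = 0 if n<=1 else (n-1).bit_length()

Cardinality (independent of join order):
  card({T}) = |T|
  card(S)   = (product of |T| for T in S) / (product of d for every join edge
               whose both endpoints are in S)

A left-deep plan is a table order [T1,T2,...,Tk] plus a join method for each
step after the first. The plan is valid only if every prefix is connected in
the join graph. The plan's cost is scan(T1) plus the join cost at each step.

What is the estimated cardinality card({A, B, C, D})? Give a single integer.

Tables in S: A(100), B(200), C(80), D(100)
Edges inside S: B-D(d=10), B-A(d=200), B-C(d=2)
numerator = 100 * 200 * 80 * 100 = 160000000
denominator = 10 * 200 * 2 = 4000
card(S) = 160000000 / 4000 = 40000

40000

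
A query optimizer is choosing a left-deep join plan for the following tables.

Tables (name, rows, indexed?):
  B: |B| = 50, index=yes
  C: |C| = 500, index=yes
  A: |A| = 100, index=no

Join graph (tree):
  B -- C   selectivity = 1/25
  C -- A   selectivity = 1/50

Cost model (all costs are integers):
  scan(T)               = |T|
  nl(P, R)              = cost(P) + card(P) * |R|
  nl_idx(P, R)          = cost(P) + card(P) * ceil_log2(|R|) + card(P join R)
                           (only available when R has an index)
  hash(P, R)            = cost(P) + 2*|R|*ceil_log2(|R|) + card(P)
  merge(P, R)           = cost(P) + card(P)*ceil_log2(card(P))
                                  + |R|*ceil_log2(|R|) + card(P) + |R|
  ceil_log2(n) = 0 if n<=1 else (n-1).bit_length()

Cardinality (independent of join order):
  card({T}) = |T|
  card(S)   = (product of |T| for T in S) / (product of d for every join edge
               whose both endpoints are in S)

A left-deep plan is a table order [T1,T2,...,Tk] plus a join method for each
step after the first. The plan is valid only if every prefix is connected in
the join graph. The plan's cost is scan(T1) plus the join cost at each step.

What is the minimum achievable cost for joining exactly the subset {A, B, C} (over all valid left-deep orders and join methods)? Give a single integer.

Selinger DP over subsets of {A,B,C}:
  {B}: scan cost=50, card=50
  {C}: scan cost=500, card=500
  {A}: scan cost=100, card=100
  {BC}: card=1000; try (C,nl_idx)→1500, (B,hash)→1600, (B,nl_idx)→4500, (C,merge)→5400, (B,merge)→5850, (C,hash)→9100 …(+2); best=1500 via (C,nl_idx)
  {AC}: card=1000; try (C,nl_idx)→2000, (A,hash)→2400, (C,merge)→5900, (A,merge)→6300, (C,hash)→9200, (C,nl)→50100 …(+1); best=2000 via (C,nl_idx)
  {ABC}: card=2000; try (B,hash)→3600, (A,hash)→3900, (B,nl_idx)→10000, (A,merge)→13300, (B,merge)→13350, (B,nl)→52000 …(+1); best=3600 via (B,hash)

3600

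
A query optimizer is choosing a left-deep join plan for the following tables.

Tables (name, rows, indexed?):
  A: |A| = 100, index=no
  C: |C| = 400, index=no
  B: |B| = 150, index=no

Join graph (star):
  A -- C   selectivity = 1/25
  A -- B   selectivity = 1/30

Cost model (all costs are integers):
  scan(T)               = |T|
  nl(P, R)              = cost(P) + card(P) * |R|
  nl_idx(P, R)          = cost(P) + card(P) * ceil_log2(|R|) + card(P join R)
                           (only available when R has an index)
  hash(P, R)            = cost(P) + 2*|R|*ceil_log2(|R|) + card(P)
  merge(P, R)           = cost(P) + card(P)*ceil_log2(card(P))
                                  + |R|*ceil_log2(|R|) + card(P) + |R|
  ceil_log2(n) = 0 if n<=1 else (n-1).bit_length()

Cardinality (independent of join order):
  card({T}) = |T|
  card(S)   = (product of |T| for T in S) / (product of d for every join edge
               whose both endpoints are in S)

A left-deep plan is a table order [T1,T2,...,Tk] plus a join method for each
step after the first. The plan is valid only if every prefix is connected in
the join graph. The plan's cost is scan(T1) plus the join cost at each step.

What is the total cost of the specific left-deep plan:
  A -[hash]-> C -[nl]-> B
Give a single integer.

247400

step 1: scan A: cost=100, card=100
step 2: join C via hash
    card(P join C) = 100*400/(25) = 1600
    cost = 100 + 2*400*9 + 100 = 7400
step 3: join B via nl
    card(P join B) = 1600*150/(30) = 8000
    cost = 7400 + 1600*150 = 247400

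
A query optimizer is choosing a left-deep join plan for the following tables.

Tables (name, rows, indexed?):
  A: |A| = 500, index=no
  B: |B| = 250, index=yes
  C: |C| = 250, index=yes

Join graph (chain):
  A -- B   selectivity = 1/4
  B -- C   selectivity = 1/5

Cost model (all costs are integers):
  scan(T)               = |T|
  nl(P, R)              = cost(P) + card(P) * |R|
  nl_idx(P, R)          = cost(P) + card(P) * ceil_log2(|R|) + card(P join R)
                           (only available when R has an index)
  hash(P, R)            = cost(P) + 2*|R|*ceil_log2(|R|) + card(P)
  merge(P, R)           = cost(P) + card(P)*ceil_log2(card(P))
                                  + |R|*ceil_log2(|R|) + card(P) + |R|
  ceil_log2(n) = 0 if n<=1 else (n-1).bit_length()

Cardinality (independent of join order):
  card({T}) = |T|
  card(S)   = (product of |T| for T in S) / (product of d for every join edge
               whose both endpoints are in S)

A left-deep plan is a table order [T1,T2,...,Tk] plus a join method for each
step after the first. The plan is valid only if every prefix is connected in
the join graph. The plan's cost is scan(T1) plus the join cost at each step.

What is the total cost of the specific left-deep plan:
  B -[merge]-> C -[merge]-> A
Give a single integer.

197250

step 1: scan B: cost=250, card=250
step 2: join C via merge
    card(P join C) = 250*250/(5) = 12500
    cost = 250 + 250*8 + 250*8 + 250 + 250 = 4750
step 3: join A via merge
    card(P join A) = 12500*500/(4) = 1562500
    cost = 4750 + 12500*14 + 500*9 + 12500 + 500 = 197250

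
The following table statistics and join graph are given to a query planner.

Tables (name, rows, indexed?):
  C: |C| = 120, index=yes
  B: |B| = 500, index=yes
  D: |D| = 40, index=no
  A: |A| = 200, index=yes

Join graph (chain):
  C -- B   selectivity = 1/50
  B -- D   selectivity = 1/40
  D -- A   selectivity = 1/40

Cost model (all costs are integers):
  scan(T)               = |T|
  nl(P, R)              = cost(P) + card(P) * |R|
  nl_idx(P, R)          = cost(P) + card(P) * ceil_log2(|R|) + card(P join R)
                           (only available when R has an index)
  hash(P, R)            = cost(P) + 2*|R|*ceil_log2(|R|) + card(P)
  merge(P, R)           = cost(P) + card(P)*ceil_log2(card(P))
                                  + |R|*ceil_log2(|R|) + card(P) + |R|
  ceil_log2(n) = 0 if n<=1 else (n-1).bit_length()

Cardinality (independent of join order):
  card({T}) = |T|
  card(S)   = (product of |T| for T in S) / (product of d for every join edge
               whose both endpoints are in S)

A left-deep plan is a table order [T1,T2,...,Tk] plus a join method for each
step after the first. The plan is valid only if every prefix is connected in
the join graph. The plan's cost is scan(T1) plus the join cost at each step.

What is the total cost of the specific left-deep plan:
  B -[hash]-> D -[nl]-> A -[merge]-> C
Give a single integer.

134940

step 1: scan B: cost=500, card=500
step 2: join D via hash
    card(P join D) = 500*40/(40) = 500
    cost = 500 + 2*40*6 + 500 = 1480
step 3: join A via nl
    card(P join A) = 500*200/(40) = 2500
    cost = 1480 + 500*200 = 101480
step 4: join C via merge
    card(P join C) = 2500*120/(50) = 6000
    cost = 101480 + 2500*12 + 120*7 + 2500 + 120 = 134940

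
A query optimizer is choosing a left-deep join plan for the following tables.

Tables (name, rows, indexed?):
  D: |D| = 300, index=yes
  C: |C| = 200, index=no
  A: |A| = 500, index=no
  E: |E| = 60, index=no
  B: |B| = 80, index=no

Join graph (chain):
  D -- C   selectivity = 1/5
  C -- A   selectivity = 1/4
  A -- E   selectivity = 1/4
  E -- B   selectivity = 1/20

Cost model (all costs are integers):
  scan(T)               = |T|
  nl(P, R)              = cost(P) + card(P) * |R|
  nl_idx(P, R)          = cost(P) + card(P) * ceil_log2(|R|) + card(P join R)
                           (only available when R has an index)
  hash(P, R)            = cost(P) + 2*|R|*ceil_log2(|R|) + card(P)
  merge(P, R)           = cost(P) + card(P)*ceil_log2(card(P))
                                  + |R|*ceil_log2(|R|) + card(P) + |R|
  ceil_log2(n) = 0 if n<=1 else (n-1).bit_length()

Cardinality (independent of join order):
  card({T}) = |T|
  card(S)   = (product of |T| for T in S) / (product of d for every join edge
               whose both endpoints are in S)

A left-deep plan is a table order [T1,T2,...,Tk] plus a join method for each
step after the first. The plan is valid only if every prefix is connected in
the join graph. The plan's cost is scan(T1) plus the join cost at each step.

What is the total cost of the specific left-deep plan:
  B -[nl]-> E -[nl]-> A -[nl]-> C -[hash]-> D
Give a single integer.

step 1: scan B: cost=80, card=80
step 2: join E via nl
    card(P join E) = 80*60/(20) = 240
    cost = 80 + 80*60 = 4880
step 3: join A via nl
    card(P join A) = 240*500/(4) = 30000
    cost = 4880 + 240*500 = 124880
step 4: join C via nl
    card(P join C) = 30000*200/(4) = 1500000
    cost = 124880 + 30000*200 = 6124880
step 5: join D via hash
    card(P join D) = 1500000*300/(5) = 90000000
    cost = 6124880 + 2*300*9 + 1500000 = 7630280

7630280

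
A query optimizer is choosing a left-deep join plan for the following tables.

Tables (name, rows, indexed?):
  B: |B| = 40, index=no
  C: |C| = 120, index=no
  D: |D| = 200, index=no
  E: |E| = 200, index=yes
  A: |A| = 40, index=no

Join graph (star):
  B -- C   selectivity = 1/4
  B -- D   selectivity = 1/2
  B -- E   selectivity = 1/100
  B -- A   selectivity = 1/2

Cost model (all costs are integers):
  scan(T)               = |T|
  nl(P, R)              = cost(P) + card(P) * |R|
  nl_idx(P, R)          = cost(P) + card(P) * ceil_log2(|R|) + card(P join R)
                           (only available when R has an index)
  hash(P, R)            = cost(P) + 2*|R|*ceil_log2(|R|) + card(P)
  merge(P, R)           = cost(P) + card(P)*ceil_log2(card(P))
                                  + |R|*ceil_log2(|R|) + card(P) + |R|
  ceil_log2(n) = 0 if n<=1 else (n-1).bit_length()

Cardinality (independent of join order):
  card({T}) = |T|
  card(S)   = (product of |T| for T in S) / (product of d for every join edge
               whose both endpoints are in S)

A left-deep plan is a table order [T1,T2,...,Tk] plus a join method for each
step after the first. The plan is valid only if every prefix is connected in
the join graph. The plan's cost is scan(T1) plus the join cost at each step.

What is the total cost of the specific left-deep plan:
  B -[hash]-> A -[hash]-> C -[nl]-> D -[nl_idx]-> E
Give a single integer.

step 1: scan B: cost=40, card=40
step 2: join A via hash
    card(P join A) = 40*40/(2) = 800
    cost = 40 + 2*40*6 + 40 = 560
step 3: join C via hash
    card(P join C) = 800*120/(4) = 24000
    cost = 560 + 2*120*7 + 800 = 3040
step 4: join D via nl
    card(P join D) = 24000*200/(2) = 2400000
    cost = 3040 + 24000*200 = 4803040
step 5: join E via nl_idx
    card(P join E) = 2400000*200/(100) = 4800000
    cost = 4803040 + 2400000*8 + 4800000 = 28803040

28803040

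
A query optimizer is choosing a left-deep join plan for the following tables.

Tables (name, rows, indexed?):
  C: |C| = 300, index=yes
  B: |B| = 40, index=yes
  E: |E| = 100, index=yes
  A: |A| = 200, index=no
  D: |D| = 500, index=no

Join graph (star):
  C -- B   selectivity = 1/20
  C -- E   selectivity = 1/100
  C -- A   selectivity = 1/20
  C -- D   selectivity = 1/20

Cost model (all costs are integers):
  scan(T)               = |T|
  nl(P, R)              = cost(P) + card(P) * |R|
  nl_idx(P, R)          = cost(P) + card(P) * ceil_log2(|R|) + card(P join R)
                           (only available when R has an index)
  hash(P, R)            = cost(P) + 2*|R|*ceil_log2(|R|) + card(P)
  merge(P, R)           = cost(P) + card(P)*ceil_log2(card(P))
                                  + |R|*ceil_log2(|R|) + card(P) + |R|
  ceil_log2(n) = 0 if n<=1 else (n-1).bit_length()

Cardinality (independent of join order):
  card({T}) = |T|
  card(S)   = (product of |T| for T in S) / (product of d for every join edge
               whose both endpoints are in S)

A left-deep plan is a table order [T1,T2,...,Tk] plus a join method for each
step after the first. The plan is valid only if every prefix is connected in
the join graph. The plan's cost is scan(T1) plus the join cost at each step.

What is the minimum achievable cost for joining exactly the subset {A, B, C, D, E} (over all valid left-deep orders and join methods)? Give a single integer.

20880

Selinger DP over subsets of {A,B,C,D,E}:
  {C}: scan cost=300, card=300
  {B}: scan cost=40, card=40
  {E}: scan cost=100, card=100
  {A}: scan cost=200, card=200
  {D}: scan cost=500, card=500
  {BC}: card=600; try (C,nl_idx)→1000, (B,hash)→1080, (B,nl_idx)→2700, (C,merge)→3320, (B,merge)→3580, (C,hash)→5480 …(+2); best=1000 via (C,nl_idx)
  {CE}: card=300; try (C,nl_idx)→1300, (E,hash)→2000, (E,nl_idx)→2700, (C,merge)→3900, (E,merge)→4100, (C,hash)→5600 …(+2); best=1300 via (C,nl_idx)
  {AC}: card=3000; try (A,hash)→3800, (C,merge)→5000, (C,nl_idx)→5000, (A,merge)→5100, (C,hash)→5800, (C,nl)→60200 …(+1); best=3800 via (A,hash)
  {CD}: card=7500; try (C,hash)→6400, (D,merge)→8300, (C,merge)→8500, (D,hash)→9600, (C,nl_idx)→12500, (D,nl)→150300 …(+1); best=6400 via (C,hash)
  {BCE}: card=600; try (B,hash)→2080, (E,hash)→3000, (B,nl_idx)→3700, (B,merge)→4580, (E,nl_idx)→5800, (E,merge)→8400 …(+2); best=2080 via (B,hash)
  {ABC}: card=6000; try (A,hash)→4800, (B,hash)→7280, (A,merge)→9400, (B,nl_idx)→27800, (B,merge)→43080, (A,nl)→121000 …(+1); best=4800 via (A,hash)
  {BCD}: card=15000; try (D,hash)→10600, (D,merge)→12600, (B,hash)→14380, (B,nl_idx)→66400, (B,merge)→111680, (D,nl)→301000 …(+1); best=10600 via (D,hash)
  {ACE}: card=3000; try (A,hash)→4800, (A,merge)→6100, (E,hash)→8200, (E,nl_idx)→27800, (E,merge)→43600, (A,nl)→61300 …(+1); best=4800 via (A,hash)
  {CDE}: card=7500; try (D,merge)→9300, (D,hash)→10600, (E,hash)→15300, (E,nl_idx)→66400, (E,merge)→112200, (D,nl)→151300 …(+1); best=9300 via (D,merge)
  {ACD}: card=75000; try (D,hash)→15800, (A,hash)→17100, (D,merge)→47800, (A,merge)→113200, (D,nl)→1503800, (A,nl)→1506400; best=15800 via (D,hash)
  {ABCE}: card=6000; try (A,hash)→5880, (B,hash)→8280, (A,merge)→10480, (E,hash)→12200, (B,nl_idx)→28800, (B,merge)→44080 …(+5); best=5880 via (A,hash)
  {BCDE}: card=15000; try (D,hash)→11680, (D,merge)→13680, (B,hash)→17280, (E,hash)→27000, (B,nl_idx)→69300, (B,merge)→114580 …(+5); best=11680 via (D,hash)
  {ABCD}: card=150000; try (D,hash)→19800, (A,hash)→28800, (B,hash)→91280, (D,merge)→93800, (A,merge)→237400, (B,nl_idx)→615800 …(+4); best=19800 via (D,hash)
  {ACDE}: card=75000; try (D,hash)→16800, (A,hash)→20000, (D,merge)→48800, (E,hash)→92200, (A,merge)→116100, (E,nl_idx)→615800 …(+4); best=16800 via (D,hash)
  {ABCDE}: card=150000; try (D,hash)→20880, (A,hash)→29880, (B,hash)→92280, (D,merge)→94880, (E,hash)→171200, (A,merge)→238480 …(+8); best=20880 via (D,hash)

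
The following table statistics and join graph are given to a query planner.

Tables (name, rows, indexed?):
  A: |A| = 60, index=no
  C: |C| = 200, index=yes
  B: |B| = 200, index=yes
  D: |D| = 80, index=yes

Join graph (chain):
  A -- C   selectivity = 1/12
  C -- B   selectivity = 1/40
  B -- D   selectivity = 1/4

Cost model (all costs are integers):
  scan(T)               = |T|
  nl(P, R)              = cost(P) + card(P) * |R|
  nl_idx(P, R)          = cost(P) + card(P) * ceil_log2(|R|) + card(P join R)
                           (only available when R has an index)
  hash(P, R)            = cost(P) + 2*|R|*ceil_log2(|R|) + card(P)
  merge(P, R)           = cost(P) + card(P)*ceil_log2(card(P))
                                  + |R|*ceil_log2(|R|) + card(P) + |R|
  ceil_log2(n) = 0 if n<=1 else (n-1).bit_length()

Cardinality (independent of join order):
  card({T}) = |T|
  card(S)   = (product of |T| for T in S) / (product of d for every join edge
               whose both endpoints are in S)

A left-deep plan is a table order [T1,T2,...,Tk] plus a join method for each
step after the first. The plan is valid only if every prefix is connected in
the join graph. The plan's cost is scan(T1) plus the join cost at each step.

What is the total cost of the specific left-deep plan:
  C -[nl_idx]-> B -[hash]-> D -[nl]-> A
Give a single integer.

1204920

step 1: scan C: cost=200, card=200
step 2: join B via nl_idx
    card(P join B) = 200*200/(40) = 1000
    cost = 200 + 200*8 + 1000 = 2800
step 3: join D via hash
    card(P join D) = 1000*80/(4) = 20000
    cost = 2800 + 2*80*7 + 1000 = 4920
step 4: join A via nl
    card(P join A) = 20000*60/(12) = 100000
    cost = 4920 + 20000*60 = 1204920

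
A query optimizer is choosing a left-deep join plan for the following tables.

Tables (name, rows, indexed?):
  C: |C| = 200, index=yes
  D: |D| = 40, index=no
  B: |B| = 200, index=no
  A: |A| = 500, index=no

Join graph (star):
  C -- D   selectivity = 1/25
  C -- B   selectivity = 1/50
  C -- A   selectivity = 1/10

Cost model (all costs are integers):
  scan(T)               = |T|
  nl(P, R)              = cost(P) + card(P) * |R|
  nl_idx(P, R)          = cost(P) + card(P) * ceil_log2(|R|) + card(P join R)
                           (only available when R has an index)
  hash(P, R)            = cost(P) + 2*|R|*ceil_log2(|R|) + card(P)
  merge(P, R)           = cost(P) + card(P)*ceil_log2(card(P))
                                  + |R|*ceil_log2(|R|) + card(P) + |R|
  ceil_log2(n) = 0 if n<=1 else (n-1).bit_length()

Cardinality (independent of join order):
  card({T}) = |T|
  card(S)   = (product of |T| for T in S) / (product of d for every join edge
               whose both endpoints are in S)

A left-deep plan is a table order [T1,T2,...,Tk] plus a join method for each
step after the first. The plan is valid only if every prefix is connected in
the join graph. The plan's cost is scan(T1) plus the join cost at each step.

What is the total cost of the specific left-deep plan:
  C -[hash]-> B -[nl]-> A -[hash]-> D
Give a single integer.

444080

step 1: scan C: cost=200, card=200
step 2: join B via hash
    card(P join B) = 200*200/(50) = 800
    cost = 200 + 2*200*8 + 200 = 3600
step 3: join A via nl
    card(P join A) = 800*500/(10) = 40000
    cost = 3600 + 800*500 = 403600
step 4: join D via hash
    card(P join D) = 40000*40/(25) = 64000
    cost = 403600 + 2*40*6 + 40000 = 444080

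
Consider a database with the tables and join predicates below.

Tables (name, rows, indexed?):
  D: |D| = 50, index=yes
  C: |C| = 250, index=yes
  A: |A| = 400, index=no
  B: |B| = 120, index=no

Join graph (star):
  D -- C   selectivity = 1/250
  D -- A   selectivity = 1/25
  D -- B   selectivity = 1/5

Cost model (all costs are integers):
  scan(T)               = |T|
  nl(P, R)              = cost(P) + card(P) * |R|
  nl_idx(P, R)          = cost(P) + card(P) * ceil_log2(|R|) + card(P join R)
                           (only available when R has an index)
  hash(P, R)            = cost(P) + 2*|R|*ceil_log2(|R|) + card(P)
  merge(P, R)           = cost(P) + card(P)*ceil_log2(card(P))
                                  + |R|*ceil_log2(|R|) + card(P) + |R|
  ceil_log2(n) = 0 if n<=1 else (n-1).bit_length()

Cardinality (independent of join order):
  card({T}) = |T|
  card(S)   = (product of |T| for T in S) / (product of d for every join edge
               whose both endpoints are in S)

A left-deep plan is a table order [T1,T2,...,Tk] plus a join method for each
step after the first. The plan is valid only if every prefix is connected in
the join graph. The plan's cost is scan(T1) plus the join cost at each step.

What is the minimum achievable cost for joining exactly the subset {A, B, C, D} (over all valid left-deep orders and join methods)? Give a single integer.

7330

Selinger DP over subsets of {A,B,C,D}:
  {D}: scan cost=50, card=50
  {C}: scan cost=250, card=250
  {A}: scan cost=400, card=400
  {B}: scan cost=120, card=120
  {CD}: card=50; try (C,nl_idx)→500, (D,hash)→1100, (D,nl_idx)→1800, (C,merge)→2650, (D,merge)→2850, (C,hash)→4100 …(+2); best=500 via (C,nl_idx)
  {AD}: card=800; try (D,hash)→1400, (D,nl_idx)→3600, (A,merge)→4400, (D,merge)→4750, (A,hash)→7300, (A,nl)→20050 …(+1); best=1400 via (D,hash)
  {BD}: card=1200; try (D,hash)→840, (B,merge)→1360, (D,merge)→1430, (B,hash)→1780, (D,nl_idx)→2040, (B,nl)→6050 …(+1); best=840 via (D,hash)
  {ACD}: card=800; try (A,merge)→4850, (C,hash)→6200, (A,hash)→7750, (C,nl_idx)→8600, (C,merge)→12450, (A,nl)→20500 …(+1); best=4850 via (A,merge)
  {BCD}: card=1200; try (B,merge)→1810, (B,hash)→2230, (C,hash)→6040, (B,nl)→6500, (C,nl_idx)→11640, (C,merge)→17490 …(+1); best=1810 via (B,merge)
  {ABD}: card=19200; try (B,hash)→3880, (A,hash)→9240, (B,merge)→11160, (A,merge)→19240, (B,nl)→97400, (A,nl)→480840; best=3880 via (B,hash)
  {ABCD}: card=19200; try (B,hash)→7330, (A,hash)→10210, (B,merge)→14610, (A,merge)→20210, (C,hash)→27080, (B,nl)→100850 …(+4); best=7330 via (B,hash)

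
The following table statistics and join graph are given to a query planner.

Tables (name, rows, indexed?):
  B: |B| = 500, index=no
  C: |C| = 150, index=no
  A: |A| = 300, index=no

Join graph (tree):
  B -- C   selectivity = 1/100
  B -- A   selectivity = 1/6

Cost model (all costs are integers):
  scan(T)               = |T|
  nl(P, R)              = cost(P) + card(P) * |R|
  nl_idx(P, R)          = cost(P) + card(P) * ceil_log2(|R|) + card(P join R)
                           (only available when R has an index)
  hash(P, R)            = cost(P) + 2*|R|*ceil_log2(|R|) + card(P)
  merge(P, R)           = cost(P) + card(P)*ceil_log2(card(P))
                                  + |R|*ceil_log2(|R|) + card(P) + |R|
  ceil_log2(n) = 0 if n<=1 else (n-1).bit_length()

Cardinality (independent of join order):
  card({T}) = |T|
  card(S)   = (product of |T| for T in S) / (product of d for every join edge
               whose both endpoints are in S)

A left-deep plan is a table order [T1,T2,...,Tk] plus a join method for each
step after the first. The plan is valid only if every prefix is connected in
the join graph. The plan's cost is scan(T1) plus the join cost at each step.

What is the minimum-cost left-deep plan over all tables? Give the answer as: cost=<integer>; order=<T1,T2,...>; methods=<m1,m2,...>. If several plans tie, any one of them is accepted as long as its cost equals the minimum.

cost=9550; order=B,C,A; methods=hash,hash

Selinger DP (subsets sized 1..n):
  {B}: scan cost=500, card=500
  {C}: scan cost=150, card=150
  {A}: scan cost=300, card=300
  {BC}: card=750; try (C,hash)→3400, (B,merge)→6500, (C,merge)→6850, (B,hash)→9300, (B,nl)→75150, (C,nl)→75500; best=3400 via (C,hash)
  {AB}: card=25000; try (A,hash)→6400, (B,merge)→8300, (A,merge)→8500, (B,hash)→9600, (B,nl)→150300, (A,nl)→150500; best=6400 via (A,hash)
  {ABC}: card=37500; try (A,hash)→9550, (A,merge)→14650, (C,hash)→33800, (A,nl)→228400, (C,merge)→407750, (C,nl)→3756400; best=9550 via (A,hash)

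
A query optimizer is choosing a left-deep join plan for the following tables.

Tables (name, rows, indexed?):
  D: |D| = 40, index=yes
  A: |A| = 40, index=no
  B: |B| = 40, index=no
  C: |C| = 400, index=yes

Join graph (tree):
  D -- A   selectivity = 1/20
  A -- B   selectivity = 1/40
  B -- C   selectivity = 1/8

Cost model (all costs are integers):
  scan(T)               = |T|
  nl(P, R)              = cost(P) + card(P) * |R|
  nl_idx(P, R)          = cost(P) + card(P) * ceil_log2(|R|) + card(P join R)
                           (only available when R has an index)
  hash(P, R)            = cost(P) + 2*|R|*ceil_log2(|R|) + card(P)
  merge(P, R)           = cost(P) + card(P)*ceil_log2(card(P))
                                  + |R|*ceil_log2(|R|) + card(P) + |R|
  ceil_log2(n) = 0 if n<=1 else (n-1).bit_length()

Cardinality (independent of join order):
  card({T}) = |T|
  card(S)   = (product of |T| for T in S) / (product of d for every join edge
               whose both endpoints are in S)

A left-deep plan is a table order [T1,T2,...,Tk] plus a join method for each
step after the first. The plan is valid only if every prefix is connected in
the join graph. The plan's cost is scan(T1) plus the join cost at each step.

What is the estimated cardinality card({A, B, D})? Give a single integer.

80

Tables in S: A(40), B(40), D(40)
Edges inside S: D-A(d=20), A-B(d=40)
numerator = 40 * 40 * 40 = 64000
denominator = 20 * 40 = 800
card(S) = 64000 / 800 = 80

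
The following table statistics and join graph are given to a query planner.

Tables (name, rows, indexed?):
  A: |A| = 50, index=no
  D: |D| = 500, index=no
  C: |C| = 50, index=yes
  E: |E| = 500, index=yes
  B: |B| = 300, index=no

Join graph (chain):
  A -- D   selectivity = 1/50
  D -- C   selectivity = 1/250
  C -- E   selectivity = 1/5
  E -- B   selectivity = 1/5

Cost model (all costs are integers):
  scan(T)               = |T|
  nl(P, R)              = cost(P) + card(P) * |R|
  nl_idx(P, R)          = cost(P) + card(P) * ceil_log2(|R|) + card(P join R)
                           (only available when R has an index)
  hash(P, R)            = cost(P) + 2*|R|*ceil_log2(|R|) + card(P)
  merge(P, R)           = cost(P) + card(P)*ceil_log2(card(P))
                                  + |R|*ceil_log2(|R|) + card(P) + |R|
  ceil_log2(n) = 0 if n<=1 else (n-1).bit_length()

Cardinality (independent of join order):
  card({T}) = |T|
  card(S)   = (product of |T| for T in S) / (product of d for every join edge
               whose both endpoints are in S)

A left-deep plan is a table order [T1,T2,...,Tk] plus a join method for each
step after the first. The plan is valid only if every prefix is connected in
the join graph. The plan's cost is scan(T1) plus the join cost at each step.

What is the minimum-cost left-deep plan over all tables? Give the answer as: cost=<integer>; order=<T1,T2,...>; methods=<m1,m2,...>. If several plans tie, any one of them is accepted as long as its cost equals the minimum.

cost=23500; order=D,C,A,E,B; methods=hash,hash,merge,hash

Selinger DP (subsets sized 1..n):
  {A}: scan cost=50, card=50
  {D}: scan cost=500, card=500
  {C}: scan cost=50, card=50
  {E}: scan cost=500, card=500
  {B}: scan cost=300, card=300
  {AD}: card=500; try (A,hash)→1600, (D,merge)→5400, (A,merge)→5850, (D,hash)→9100, (D,nl)→25050, (A,nl)→25500; best=1600 via (A,hash)
  {CD}: card=100; try (C,hash)→1600, (C,nl_idx)→3600, (D,merge)→5400, (C,merge)→5850, (D,hash)→9100, (D,nl)→25050 …(+1); best=1600 via (C,hash)
  {CE}: card=5000; try (C,hash)→1600, (E,merge)→5400, (E,nl_idx)→5500, (C,merge)→5850, (C,nl_idx)→8500, (E,hash)→9100 …(+2); best=1600 via (C,hash)
  {BE}: card=30000; try (B,hash)→6400, (E,merge)→8300, (B,merge)→8500, (E,hash)→9600, (E,nl_idx)→33000, (E,nl)→150300 …(+1); best=6400 via (B,hash)
  {ACD}: card=100; try (A,hash)→2300, (C,hash)→2700, (A,merge)→2750, (C,nl_idx)→4700, (A,nl)→6600, (C,merge)→6950 …(+1); best=2300 via (A,hash)
  {CDE}: card=10000; try (E,merge)→7400, (E,hash)→10700, (E,nl_idx)→12500, (D,hash)→15600, (E,nl)→51600, (D,merge)→76600 …(+1); best=7400 via (E,merge)
  {BCE}: card=300000; try (B,hash)→12000, (C,hash)→37000, (B,merge)→74600, (C,nl_idx)→486400, (C,merge)→486750, (B,nl)→1501600 …(+1); best=12000 via (B,hash)
  {ACDE}: card=10000; try (E,merge)→8100, (E,hash)→11400, (E,nl_idx)→13200, (A,hash)→18000, (E,nl)→52300, (A,merge)→157750 …(+1); best=8100 via (E,merge)
  {BCDE}: card=600000; try (B,hash)→22800, (B,merge)→160400, (D,hash)→321000, (B,nl)→3007400, (D,merge)→6017000, (D,nl)→150012000; best=22800 via (B,hash)
  {ABCDE}: card=600000; try (B,hash)→23500, (B,merge)→161100, (A,hash)→623400, (B,nl)→3008100, (A,merge)→12623150, (A,nl)→30022800; best=23500 via (B,hash)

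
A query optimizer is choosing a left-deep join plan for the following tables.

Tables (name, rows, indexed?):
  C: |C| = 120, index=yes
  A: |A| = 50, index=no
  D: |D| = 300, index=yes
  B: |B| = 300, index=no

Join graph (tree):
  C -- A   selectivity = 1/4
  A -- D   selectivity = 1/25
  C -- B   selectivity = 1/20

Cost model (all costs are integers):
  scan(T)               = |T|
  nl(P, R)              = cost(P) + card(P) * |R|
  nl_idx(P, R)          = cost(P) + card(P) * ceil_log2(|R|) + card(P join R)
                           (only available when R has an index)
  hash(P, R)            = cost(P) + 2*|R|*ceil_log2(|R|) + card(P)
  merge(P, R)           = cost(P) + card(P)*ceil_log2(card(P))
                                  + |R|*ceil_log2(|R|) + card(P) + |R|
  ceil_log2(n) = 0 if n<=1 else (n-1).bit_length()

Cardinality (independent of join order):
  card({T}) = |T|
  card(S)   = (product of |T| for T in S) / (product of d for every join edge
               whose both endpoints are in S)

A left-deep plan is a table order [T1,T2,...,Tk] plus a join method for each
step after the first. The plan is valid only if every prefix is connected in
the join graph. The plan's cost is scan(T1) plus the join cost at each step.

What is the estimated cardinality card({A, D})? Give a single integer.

600

Tables in S: A(50), D(300)
Edges inside S: A-D(d=25)
numerator = 50 * 300 = 15000
denominator = 25 = 25
card(S) = 15000 / 25 = 600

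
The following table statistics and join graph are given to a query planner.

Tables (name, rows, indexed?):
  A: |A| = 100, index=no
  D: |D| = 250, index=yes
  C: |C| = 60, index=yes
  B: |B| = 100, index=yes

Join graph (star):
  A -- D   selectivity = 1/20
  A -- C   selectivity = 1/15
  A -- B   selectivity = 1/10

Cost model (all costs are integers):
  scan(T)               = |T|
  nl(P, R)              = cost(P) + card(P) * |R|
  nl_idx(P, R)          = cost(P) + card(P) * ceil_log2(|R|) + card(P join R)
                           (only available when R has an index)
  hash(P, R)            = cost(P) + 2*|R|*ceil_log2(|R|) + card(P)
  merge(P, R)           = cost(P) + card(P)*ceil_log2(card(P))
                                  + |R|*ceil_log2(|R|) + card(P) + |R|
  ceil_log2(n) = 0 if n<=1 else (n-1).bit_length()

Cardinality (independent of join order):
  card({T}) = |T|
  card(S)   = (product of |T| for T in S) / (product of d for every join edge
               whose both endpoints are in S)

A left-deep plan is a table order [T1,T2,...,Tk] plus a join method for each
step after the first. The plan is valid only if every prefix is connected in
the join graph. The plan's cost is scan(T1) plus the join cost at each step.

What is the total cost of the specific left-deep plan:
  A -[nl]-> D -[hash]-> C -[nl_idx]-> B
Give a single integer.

step 1: scan A: cost=100, card=100
step 2: join D via nl
    card(P join D) = 100*250/(20) = 1250
    cost = 100 + 100*250 = 25100
step 3: join C via hash
    card(P join C) = 1250*60/(15) = 5000
    cost = 25100 + 2*60*6 + 1250 = 27070
step 4: join B via nl_idx
    card(P join B) = 5000*100/(10) = 50000
    cost = 27070 + 5000*7 + 50000 = 112070

112070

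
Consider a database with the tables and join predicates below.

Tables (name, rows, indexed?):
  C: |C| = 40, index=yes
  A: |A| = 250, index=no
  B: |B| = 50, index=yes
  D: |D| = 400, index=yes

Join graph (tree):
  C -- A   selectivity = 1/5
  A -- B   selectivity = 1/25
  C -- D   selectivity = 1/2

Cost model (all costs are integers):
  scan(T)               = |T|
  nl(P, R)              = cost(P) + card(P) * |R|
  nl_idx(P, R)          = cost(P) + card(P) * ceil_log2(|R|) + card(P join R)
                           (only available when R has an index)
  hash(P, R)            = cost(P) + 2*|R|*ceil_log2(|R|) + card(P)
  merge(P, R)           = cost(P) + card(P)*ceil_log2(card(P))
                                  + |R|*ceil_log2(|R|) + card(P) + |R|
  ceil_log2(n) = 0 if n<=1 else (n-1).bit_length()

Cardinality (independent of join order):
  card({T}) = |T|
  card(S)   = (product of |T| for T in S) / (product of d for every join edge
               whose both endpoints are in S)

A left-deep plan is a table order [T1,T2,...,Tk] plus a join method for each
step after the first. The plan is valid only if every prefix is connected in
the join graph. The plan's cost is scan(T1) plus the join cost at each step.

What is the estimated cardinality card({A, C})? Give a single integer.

2000

Tables in S: A(250), C(40)
Edges inside S: C-A(d=5)
numerator = 250 * 40 = 10000
denominator = 5 = 5
card(S) = 10000 / 5 = 2000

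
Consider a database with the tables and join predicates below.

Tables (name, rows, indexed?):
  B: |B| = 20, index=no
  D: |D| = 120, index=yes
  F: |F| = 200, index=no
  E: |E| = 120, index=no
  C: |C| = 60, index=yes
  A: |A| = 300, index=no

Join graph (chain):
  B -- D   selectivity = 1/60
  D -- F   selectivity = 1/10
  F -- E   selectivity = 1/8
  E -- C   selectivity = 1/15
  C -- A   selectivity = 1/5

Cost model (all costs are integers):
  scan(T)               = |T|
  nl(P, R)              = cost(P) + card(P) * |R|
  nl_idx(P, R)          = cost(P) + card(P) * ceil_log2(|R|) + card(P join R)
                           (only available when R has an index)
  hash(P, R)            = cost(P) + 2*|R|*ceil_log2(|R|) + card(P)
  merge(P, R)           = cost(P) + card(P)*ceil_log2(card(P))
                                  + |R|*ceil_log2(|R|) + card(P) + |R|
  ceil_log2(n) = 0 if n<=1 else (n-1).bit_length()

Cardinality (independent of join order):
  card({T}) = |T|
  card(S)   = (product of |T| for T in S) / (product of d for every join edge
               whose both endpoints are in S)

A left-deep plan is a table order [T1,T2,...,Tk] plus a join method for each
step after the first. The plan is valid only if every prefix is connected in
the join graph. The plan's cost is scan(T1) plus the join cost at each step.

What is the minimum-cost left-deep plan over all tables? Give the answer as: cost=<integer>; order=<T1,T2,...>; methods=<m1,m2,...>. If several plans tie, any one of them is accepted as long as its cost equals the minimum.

cost=70880; order=B,D,F,E,C,A; methods=nl_idx,merge,hash,hash,hash

Selinger DP (subsets sized 1..n):
  {B}: scan cost=20, card=20
  {D}: scan cost=120, card=120
  {F}: scan cost=200, card=200
  {E}: scan cost=120, card=120
  {C}: scan cost=60, card=60
  {A}: scan cost=300, card=300
  {BD}: card=40; try (D,nl_idx)→200, (B,hash)→440, (D,merge)→1100, (B,merge)→1200, (D,hash)→1720, (D,nl)→2420 …(+1); best=200 via (D,nl_idx)
  {DF}: card=2400; try (D,hash)→2080, (F,merge)→2880, (D,merge)→2960, (F,hash)→3440, (D,nl_idx)→4000, (F,nl)→24120 …(+1); best=2080 via (D,hash)
  {EF}: card=3000; try (E,hash)→2080, (F,merge)→2880, (E,merge)→2960, (F,hash)→3440, (F,nl)→24120, (E,nl)→24200; best=2080 via (E,hash)
  {CE}: card=480; try (C,hash)→960, (C,nl_idx)→1320, (E,merge)→1440, (C,merge)→1500, (E,hash)→1800, (E,nl)→7260 …(+1); best=960 via (C,hash)
  {AC}: card=3600; try (C,hash)→1320, (A,merge)→3480, (C,merge)→3720, (A,hash)→5520, (C,nl_idx)→5700, (A,nl)→18060 …(+1); best=1320 via (C,hash)
  {BDF}: card=800; try (F,merge)→2280, (F,hash)→3440, (B,hash)→4680, (F,nl)→8200, (B,merge)→33400, (B,nl)→50080; best=2280 via (F,merge)
  {DEF}: card=36000; try (E,hash)→6160, (D,hash)→6760, (E,merge)→34240, (D,merge)→42040, (D,nl_idx)→59080, (E,nl)→290080 …(+1); best=6160 via (E,hash)
  {CEF}: card=12000; try (F,hash)→4640, (C,hash)→5800, (F,merge)→7560, (C,nl_idx)→32080, (C,merge)→41500, (F,nl)→96960 …(+1); best=4640 via (F,hash)
  {ACE}: card=28800; try (E,hash)→6600, (A,hash)→6840, (A,merge)→8760, (E,merge)→49080, (A,nl)→144960, (E,nl)→433320; best=6600 via (E,hash)
  {BDEF}: card=12000; try (E,hash)→4760, (E,merge)→12040, (B,hash)→42360, (E,nl)→98280, (B,merge)→618280, (B,nl)→726160; best=4760 via (E,hash)
  {CDEF}: card=144000; try (D,hash)→18320, (C,hash)→42880, (D,merge)→185600, (D,nl_idx)→232640, (C,nl_idx)→366160, (C,merge)→618580 …(+2); best=18320 via (D,hash)
  {ACEF}: card=720000; try (A,hash)→22040, (F,hash)→38600, (A,merge)→187640, (F,merge)→469200, (A,nl)→3604640, (F,nl)→5766600; best=22040 via (A,hash)
  {BCDEF}: card=48000; try (C,hash)→17480, (C,nl_idx)→124760, (B,hash)→162520, (C,merge)→185180, (C,nl)→724760, (B,merge)→2754440 …(+1); best=17480 via (C,hash)
  {ACDEF}: card=8640000; try (A,hash)→167720, (D,hash)→743720, (A,merge)→2757320, (D,nl_idx)→13702040, (D,merge)→15143000, (A,nl)→43218320 …(+1); best=167720 via (A,hash)
  {ABCDEF}: card=2880000; try (A,hash)→70880, (A,merge)→836480, (B,hash)→8807920, (A,nl)→14417480, (B,nl)→172967720, (B,merge)→216167840; best=70880 via (A,hash)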